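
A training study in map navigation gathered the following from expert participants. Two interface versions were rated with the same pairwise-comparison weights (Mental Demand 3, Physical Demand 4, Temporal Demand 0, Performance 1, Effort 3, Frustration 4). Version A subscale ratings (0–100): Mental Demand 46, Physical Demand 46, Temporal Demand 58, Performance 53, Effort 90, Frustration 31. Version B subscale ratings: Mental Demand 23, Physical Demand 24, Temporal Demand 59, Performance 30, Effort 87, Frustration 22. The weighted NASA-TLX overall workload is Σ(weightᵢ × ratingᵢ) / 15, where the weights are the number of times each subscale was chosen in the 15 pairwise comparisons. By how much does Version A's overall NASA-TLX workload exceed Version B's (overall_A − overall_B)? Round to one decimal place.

Version A weighted sum = 3·46 + 4·46 + 0·58 + 1·53 + 3·90 + 4·31 = 138 + 184 + 0 + 53 + 270 + 124 = 769; overall_A = 769/15 = 51.2667.
Version B weighted sum = 3·23 + 4·24 + 0·59 + 1·30 + 3·87 + 4·22 = 69 + 96 + 0 + 30 + 261 + 88 = 544; overall_B = 544/15 = 36.2667.
Difference = 51.2667 − 36.2667 = 15.0000 ≈ 15.0.

15.0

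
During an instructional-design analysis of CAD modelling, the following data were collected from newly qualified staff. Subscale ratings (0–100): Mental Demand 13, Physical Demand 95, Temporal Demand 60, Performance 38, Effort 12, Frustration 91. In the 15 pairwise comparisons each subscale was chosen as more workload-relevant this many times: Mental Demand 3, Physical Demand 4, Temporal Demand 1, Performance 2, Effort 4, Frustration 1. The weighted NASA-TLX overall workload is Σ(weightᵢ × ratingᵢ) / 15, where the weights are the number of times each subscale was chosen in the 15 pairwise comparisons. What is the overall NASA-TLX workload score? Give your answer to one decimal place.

The tallies are the weights (they sum to 15).
Weighted sum = 3·13 + 4·95 + 1·60 + 2·38 + 4·12 + 1·91
            = 39 + 380 + 60 + 76 + 48 + 91 = 694.
Overall workload = 694 / 15 = 46.2667 ≈ 46.3.

46.3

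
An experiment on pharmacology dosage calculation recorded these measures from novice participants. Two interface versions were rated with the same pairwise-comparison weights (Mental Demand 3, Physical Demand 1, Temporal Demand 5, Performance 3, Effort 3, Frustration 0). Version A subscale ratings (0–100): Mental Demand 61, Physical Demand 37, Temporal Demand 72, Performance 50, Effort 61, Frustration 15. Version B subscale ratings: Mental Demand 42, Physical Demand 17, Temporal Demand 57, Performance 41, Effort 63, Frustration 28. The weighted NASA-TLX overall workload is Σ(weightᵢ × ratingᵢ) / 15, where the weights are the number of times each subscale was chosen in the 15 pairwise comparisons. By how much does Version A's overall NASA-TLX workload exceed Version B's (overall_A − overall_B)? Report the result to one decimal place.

11.5

Version A weighted sum = 3·61 + 1·37 + 5·72 + 3·50 + 3·61 + 0·15 = 183 + 37 + 360 + 150 + 183 + 0 = 913; overall_A = 913/15 = 60.8667.
Version B weighted sum = 3·42 + 1·17 + 5·57 + 3·41 + 3·63 + 0·28 = 126 + 17 + 285 + 123 + 189 + 0 = 740; overall_B = 740/15 = 49.3333.
Difference = 60.8667 − 49.3333 = 11.5334 ≈ 11.5.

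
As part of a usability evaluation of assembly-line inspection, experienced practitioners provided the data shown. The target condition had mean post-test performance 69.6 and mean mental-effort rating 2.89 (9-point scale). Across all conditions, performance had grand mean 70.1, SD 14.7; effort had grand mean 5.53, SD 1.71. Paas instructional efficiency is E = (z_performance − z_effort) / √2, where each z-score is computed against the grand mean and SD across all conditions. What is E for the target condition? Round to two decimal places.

z_performance = (69.6 − 70.1) / 14.7 = -0.5000 / 14.7 = -0.0340.
z_effort = (2.89 − 5.53) / 1.71 = -2.6400 / 1.71 = -1.5439.
z_P − z_E = -0.0340 − (-1.5439) = 1.5099.
E = 1.5099 / √2 = 1.5099 / 1.41421 = 1.0677 ≈ 1.07.

1.07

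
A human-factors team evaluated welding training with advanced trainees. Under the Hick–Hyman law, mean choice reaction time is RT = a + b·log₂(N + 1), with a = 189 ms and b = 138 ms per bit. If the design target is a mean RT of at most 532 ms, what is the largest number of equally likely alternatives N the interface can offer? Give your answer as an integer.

4

Set 189 + 138·log₂(N + 1) ≤ 532.
log₂(N + 1) ≤ (532 − 189) / 138 = 2.4855.
N + 1 ≤ 2^2.4855 = 5.6003.
N ≤ 4.6003, so the largest integer N is 4.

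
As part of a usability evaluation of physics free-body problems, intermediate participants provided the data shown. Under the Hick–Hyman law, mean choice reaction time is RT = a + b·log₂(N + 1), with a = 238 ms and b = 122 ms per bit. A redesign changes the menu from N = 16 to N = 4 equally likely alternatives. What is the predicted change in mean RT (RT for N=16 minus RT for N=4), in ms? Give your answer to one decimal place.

215.4

RT(16) = 238 + 122·log₂(17) = 238 + 122·4.0875 = 736.6750 ms.
RT(4) = 238 + 122·log₂(5) = 238 + 122·2.3219 = 521.2718 ms.
Difference = 736.6750 − 521.2718 = 215.4032 ≈ 215.4 ms.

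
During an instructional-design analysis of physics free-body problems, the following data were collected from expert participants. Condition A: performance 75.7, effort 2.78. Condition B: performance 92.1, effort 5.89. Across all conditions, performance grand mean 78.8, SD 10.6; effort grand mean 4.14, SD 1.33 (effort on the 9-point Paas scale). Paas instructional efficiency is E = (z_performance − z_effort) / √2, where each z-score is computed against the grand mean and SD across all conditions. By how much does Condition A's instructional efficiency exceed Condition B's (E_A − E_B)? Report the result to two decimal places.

Condition A: z_P = (75.7 − 78.8)/10.6 = -0.2925; z_E = (2.78 − 4.14)/1.33 = -1.0226; E_A = (-0.2925 − (-1.0226))/√2 = 0.5163.
Condition B: z_P = (92.1 − 78.8)/10.6 = 1.2547; z_E = (5.89 − 4.14)/1.33 = 1.3158; E_B = (1.2547 − 1.3158)/√2 = -0.0432.
E_A − E_B = 0.5163 − (-0.0432) = 0.5595 ≈ 0.56.

0.56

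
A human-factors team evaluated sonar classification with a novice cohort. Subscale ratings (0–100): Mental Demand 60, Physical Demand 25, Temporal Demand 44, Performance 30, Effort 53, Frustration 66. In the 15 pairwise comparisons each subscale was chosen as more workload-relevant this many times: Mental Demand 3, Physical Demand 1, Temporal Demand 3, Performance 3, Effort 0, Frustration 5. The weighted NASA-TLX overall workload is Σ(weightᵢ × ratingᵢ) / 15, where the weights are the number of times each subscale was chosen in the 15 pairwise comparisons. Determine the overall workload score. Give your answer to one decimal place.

The tallies are the weights (they sum to 15).
Weighted sum = 3·60 + 1·25 + 3·44 + 3·30 + 0·53 + 5·66
            = 180 + 25 + 132 + 90 + 0 + 330 = 757.
Overall workload = 757 / 15 = 50.4667 ≈ 50.5.

50.5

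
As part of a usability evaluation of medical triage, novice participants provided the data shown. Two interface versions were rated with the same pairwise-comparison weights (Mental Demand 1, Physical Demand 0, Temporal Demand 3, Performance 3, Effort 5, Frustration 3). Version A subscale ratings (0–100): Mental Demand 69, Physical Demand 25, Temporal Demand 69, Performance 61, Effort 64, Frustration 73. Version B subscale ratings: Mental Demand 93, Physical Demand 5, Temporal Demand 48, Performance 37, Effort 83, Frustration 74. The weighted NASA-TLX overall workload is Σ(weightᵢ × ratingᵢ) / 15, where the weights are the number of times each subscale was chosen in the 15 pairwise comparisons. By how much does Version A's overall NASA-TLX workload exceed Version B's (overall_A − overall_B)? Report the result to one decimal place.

Version A weighted sum = 1·69 + 0·25 + 3·69 + 3·61 + 5·64 + 3·73 = 69 + 0 + 207 + 183 + 320 + 219 = 998; overall_A = 998/15 = 66.5333.
Version B weighted sum = 1·93 + 0·5 + 3·48 + 3·37 + 5·83 + 3·74 = 93 + 0 + 144 + 111 + 415 + 222 = 985; overall_B = 985/15 = 65.6667.
Difference = 66.5333 − 65.6667 = 0.8666 ≈ 0.9.

0.9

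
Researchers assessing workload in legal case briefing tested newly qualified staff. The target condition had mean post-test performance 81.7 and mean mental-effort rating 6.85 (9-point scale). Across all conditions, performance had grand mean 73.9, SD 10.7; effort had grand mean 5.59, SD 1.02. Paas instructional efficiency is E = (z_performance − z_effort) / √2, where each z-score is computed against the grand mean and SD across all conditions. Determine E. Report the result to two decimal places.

-0.36

z_performance = (81.7 − 73.9) / 10.7 = 7.8000 / 10.7 = 0.7290.
z_effort = (6.85 − 5.59) / 1.02 = 1.2600 / 1.02 = 1.2353.
z_P − z_E = 0.7290 − 1.2353 = -0.5063.
E = -0.5063 / √2 = -0.5063 / 1.41421 = -0.3580 ≈ -0.36.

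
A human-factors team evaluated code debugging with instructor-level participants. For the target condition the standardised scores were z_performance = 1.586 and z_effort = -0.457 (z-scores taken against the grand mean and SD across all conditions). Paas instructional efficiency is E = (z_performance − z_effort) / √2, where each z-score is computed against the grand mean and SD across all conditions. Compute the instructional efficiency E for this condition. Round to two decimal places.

1.44

z_P − z_E = 1.586 − (-0.457) = 2.0430.
E = 2.0430 / √2 = 2.0430 / 1.41421 = 1.4446 ≈ 1.44.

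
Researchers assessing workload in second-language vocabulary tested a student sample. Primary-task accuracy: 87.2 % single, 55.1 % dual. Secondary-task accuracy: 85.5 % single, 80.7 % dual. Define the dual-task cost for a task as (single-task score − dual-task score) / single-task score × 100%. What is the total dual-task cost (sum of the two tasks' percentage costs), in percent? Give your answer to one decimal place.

Primary cost = (87.2 − 55.1) / 87.2 × 100% = 36.8119%.
Secondary cost = (85.5 − 80.7) / 85.5 × 100% = 5.6140%.
Total = 36.8119% + 5.6140% = 42.4259% ≈ 42.4%.

42.4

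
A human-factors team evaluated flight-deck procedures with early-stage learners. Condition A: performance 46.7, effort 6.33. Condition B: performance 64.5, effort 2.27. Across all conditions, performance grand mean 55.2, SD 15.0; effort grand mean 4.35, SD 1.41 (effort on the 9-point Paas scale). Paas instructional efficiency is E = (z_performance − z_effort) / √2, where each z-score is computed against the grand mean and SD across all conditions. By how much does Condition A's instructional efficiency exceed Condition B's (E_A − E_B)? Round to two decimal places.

Condition A: z_P = (46.7 − 55.2)/15.0 = -0.5667; z_E = (6.33 − 4.35)/1.41 = 1.4043; E_A = (-0.5667 − 1.4043)/√2 = -1.3937.
Condition B: z_P = (64.5 − 55.2)/15.0 = 0.6200; z_E = (2.27 − 4.35)/1.41 = -1.4752; E_B = (0.6200 − (-1.4752))/√2 = 1.4815.
E_A − E_B = -1.3937 − 1.4815 = -2.8752 ≈ -2.88.

-2.88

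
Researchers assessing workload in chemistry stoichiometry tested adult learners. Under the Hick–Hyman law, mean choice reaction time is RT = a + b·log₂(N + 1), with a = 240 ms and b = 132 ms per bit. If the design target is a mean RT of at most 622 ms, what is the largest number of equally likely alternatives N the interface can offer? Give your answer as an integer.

6

Set 240 + 132·log₂(N + 1) ≤ 622.
log₂(N + 1) ≤ (622 − 240) / 132 = 2.8939.
N + 1 ≤ 2^2.8939 = 7.4328.
N ≤ 6.4328, so the largest integer N is 6.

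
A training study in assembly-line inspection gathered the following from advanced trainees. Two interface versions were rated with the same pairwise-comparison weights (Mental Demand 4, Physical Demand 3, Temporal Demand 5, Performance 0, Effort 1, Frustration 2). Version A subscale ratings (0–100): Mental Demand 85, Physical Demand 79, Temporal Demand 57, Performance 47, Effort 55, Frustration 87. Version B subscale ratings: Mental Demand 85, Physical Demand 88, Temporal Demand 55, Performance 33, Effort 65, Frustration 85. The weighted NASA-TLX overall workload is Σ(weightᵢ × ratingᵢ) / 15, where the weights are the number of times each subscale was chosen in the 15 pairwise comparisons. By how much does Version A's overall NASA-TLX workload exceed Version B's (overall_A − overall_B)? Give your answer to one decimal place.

Version A weighted sum = 4·85 + 3·79 + 5·57 + 0·47 + 1·55 + 2·87 = 340 + 237 + 285 + 0 + 55 + 174 = 1091; overall_A = 1091/15 = 72.7333.
Version B weighted sum = 4·85 + 3·88 + 5·55 + 0·33 + 1·65 + 2·85 = 340 + 264 + 275 + 0 + 65 + 170 = 1114; overall_B = 1114/15 = 74.2667.
Difference = 72.7333 − 74.2667 = -1.5334 ≈ -1.5.

-1.5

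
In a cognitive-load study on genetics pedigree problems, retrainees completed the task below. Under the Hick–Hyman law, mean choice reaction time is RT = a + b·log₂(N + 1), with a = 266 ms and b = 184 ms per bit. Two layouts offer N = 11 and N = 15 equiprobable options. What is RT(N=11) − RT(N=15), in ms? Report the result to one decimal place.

RT(11) = 266 + 184·log₂(12) = 266 + 184·3.5850 = 925.6400 ms.
RT(15) = 266 + 184·log₂(16) = 266 + 184·4.0000 = 1002.0000 ms.
Difference = 925.6400 − 1002.0000 = -76.3600 ≈ -76.4 ms.

-76.4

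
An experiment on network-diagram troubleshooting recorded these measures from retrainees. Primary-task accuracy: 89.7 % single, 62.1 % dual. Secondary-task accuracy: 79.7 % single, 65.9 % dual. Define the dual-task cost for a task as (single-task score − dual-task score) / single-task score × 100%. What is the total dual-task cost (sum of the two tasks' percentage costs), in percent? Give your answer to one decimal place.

48.1

Primary cost = (89.7 − 62.1) / 89.7 × 100% = 30.7692%.
Secondary cost = (79.7 − 65.9) / 79.7 × 100% = 17.3149%.
Total = 30.7692% + 17.3149% = 48.0841% ≈ 48.1%.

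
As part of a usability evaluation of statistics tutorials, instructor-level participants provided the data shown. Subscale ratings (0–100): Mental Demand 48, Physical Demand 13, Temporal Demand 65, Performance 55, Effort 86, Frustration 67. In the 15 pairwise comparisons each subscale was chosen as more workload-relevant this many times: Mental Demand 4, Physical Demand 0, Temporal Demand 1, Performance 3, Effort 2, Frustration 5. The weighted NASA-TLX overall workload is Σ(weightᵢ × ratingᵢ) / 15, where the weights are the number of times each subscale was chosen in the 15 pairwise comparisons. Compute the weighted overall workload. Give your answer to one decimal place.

61.9

The tallies are the weights (they sum to 15).
Weighted sum = 4·48 + 0·13 + 1·65 + 3·55 + 2·86 + 5·67
            = 192 + 0 + 65 + 165 + 172 + 335 = 929.
Overall workload = 929 / 15 = 61.9333 ≈ 61.9.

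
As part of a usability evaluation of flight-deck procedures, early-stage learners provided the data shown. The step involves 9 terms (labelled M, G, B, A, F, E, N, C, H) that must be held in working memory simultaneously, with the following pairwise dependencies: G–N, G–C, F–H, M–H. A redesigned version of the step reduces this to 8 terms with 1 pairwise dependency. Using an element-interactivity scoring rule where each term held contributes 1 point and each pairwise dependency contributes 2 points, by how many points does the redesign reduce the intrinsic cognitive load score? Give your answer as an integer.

7

Original: 9 × 1 + 4 × 2 = 9 + 8 = 17.
Redesigned: 8 × 1 + 1 × 2 = 8 + 2 = 10.
Reduction = 17 − 10 = 7.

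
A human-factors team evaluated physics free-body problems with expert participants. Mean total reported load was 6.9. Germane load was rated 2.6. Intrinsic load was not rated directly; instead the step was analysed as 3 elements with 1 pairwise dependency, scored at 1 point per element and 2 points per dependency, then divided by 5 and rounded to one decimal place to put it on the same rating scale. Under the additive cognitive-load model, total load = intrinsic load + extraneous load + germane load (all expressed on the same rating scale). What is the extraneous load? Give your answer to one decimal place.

3.3

Intrinsic (element-interactivity): (3 × 1 + 1 × 2) / 5 = 5 / 5 = 1.0000 → 1.0.
extraneous load = total − intrinsic − germane
             = 6.9 − 1.0 − 2.6 = 3.3.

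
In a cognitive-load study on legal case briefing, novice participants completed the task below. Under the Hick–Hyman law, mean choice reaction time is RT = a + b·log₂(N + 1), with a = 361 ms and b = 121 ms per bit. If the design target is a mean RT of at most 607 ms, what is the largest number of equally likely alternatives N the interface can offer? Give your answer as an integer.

Set 361 + 121·log₂(N + 1) ≤ 607.
log₂(N + 1) ≤ (607 − 361) / 121 = 2.0331.
N + 1 ≤ 2^2.0331 = 4.0928.
N ≤ 3.0928, so the largest integer N is 3.

3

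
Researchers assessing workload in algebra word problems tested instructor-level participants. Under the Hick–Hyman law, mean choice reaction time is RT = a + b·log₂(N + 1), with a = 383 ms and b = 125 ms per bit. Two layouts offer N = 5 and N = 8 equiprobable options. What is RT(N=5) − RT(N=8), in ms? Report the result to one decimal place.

-73.1

RT(5) = 383 + 125·log₂(6) = 383 + 125·2.5850 = 706.1250 ms.
RT(8) = 383 + 125·log₂(9) = 383 + 125·3.1699 = 779.2375 ms.
Difference = 706.1250 − 779.2375 = -73.1125 ≈ -73.1 ms.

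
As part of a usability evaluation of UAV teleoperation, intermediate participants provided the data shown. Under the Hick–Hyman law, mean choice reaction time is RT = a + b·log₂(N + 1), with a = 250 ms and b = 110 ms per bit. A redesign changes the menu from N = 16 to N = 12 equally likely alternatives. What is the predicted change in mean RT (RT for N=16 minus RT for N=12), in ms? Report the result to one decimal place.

RT(16) = 250 + 110·log₂(17) = 250 + 110·4.0875 = 699.6250 ms.
RT(12) = 250 + 110·log₂(13) = 250 + 110·3.7004 = 657.0440 ms.
Difference = 699.6250 − 657.0440 = 42.5810 ≈ 42.6 ms.

42.6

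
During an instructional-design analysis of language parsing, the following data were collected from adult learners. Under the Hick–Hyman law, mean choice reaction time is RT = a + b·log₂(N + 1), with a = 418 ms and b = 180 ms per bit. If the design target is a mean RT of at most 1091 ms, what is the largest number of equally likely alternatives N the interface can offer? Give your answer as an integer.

12

Set 418 + 180·log₂(N + 1) ≤ 1091.
log₂(N + 1) ≤ (1091 − 418) / 180 = 3.7389.
N + 1 ≤ 2^3.7389 = 13.3512.
N ≤ 12.3512, so the largest integer N is 12.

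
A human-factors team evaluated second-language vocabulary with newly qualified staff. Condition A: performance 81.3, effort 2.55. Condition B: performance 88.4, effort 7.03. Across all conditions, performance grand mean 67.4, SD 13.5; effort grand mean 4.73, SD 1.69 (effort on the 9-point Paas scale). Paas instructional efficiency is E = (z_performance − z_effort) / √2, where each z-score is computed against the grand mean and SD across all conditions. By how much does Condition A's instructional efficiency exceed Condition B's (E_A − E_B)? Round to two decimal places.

1.50

Condition A: z_P = (81.3 − 67.4)/13.5 = 1.0296; z_E = (2.55 − 4.73)/1.69 = -1.2899; E_A = (1.0296 − (-1.2899))/√2 = 1.6401.
Condition B: z_P = (88.4 − 67.4)/13.5 = 1.5556; z_E = (7.03 − 4.73)/1.69 = 1.3609; E_B = (1.5556 − 1.3609)/√2 = 0.1377.
E_A − E_B = 1.6401 − 0.1377 = 1.5024 ≈ 1.50.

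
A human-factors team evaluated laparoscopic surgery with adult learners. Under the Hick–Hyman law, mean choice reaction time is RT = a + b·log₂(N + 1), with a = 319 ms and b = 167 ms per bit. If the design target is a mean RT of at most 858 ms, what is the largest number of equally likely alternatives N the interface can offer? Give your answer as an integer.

8

Set 319 + 167·log₂(N + 1) ≤ 858.
log₂(N + 1) ≤ (858 − 319) / 167 = 3.2275.
N + 1 ≤ 2^3.2275 = 9.3664.
N ≤ 8.3664, so the largest integer N is 8.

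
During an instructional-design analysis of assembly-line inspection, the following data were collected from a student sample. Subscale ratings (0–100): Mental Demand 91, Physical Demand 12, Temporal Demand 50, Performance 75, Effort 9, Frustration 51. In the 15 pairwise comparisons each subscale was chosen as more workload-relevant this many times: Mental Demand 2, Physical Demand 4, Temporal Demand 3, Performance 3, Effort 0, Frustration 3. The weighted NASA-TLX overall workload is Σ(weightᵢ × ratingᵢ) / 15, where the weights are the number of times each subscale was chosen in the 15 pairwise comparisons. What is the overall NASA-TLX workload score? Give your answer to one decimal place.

The tallies are the weights (they sum to 15).
Weighted sum = 2·91 + 4·12 + 3·50 + 3·75 + 0·9 + 3·51
            = 182 + 48 + 150 + 225 + 0 + 153 = 758.
Overall workload = 758 / 15 = 50.5333 ≈ 50.5.

50.5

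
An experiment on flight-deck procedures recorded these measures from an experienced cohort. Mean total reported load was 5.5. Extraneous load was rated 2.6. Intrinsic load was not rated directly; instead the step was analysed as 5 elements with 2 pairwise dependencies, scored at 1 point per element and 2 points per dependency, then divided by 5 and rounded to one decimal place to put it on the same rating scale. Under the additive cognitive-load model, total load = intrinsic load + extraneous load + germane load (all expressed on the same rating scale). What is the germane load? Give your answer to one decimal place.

Intrinsic (element-interactivity): (5 × 1 + 2 × 2) / 5 = 9 / 5 = 1.8000 → 1.8.
germane load = total − intrinsic − extraneous
             = 5.5 − 1.8 − 2.6 = 1.1.

1.1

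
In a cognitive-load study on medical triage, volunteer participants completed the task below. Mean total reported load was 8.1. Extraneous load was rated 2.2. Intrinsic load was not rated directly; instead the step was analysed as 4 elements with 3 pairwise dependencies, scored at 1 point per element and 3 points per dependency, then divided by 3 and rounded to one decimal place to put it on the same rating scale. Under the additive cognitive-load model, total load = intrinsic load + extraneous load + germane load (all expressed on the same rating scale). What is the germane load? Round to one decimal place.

1.6

Intrinsic (element-interactivity): (4 × 1 + 3 × 3) / 3 = 13 / 3 = 4.3333 → 4.3.
germane load = total − intrinsic − extraneous
             = 8.1 − 4.3 − 2.2 = 1.6.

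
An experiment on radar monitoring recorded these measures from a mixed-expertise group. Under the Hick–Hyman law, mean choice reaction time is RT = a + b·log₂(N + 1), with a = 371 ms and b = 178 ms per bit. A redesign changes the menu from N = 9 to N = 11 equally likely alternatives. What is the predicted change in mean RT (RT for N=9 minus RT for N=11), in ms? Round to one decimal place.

-46.8

RT(9) = 371 + 178·log₂(10) = 371 + 178·3.3219 = 962.2982 ms.
RT(11) = 371 + 178·log₂(12) = 371 + 178·3.5850 = 1009.1300 ms.
Difference = 962.2982 − 1009.1300 = -46.8318 ≈ -46.8 ms.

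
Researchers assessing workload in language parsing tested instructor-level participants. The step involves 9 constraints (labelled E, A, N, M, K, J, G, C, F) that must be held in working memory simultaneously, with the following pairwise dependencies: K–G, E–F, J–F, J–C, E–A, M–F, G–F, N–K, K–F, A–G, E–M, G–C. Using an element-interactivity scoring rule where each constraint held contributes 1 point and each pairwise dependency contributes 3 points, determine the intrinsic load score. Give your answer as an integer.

Count of constraints held simultaneously: 9.
Count of pairwise dependencies listed: 12.
Element contribution: 9 × 1 = 9.
Interaction contribution: 12 × 3 = 36.
Intrinsic load = 9 + 36 = 45.

45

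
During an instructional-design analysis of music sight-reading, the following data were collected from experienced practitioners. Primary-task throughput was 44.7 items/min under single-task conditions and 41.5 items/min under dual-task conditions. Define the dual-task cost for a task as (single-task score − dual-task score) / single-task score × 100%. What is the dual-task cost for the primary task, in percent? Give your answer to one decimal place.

7.2

Cost = (44.7 − 41.5) / 44.7 × 100%
     = 3.2000 / 44.7 × 100% = 7.1588%.
≈ 7.2%.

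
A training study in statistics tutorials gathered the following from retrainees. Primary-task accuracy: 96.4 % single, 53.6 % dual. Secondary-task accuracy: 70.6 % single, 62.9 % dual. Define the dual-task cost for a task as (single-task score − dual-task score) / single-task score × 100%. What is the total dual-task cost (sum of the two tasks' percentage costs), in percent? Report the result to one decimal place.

Primary cost = (96.4 − 53.6) / 96.4 × 100% = 44.3983%.
Secondary cost = (70.6 − 62.9) / 70.6 × 100% = 10.9065%.
Total = 44.3983% + 10.9065% = 55.3048% ≈ 55.3%.

55.3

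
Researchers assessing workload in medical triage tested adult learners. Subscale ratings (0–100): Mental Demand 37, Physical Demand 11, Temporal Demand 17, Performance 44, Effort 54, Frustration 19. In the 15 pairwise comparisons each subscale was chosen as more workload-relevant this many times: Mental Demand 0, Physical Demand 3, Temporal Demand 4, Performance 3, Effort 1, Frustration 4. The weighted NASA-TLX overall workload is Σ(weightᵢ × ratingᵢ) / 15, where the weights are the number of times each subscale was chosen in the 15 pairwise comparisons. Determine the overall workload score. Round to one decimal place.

24.2

The tallies are the weights (they sum to 15).
Weighted sum = 0·37 + 3·11 + 4·17 + 3·44 + 1·54 + 4·19
            = 0 + 33 + 68 + 132 + 54 + 76 = 363.
Overall workload = 363 / 15 = 24.2000 ≈ 24.2.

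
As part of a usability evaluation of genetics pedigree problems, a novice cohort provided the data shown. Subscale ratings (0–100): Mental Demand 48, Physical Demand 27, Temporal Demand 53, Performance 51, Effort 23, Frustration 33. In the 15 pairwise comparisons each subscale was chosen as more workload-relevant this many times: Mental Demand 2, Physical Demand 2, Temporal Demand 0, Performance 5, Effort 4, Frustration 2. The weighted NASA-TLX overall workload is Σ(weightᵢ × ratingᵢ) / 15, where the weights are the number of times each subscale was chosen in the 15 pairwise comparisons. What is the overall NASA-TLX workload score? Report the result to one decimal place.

The tallies are the weights (they sum to 15).
Weighted sum = 2·48 + 2·27 + 0·53 + 5·51 + 4·23 + 2·33
            = 96 + 54 + 0 + 255 + 92 + 66 = 563.
Overall workload = 563 / 15 = 37.5333 ≈ 37.5.

37.5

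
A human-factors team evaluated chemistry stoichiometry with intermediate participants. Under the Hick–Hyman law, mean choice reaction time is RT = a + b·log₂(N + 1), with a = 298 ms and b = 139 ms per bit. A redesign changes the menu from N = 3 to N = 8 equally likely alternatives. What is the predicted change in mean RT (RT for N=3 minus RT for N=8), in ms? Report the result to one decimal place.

RT(3) = 298 + 139·log₂(4) = 298 + 139·2.0000 = 576.0000 ms.
RT(8) = 298 + 139·log₂(9) = 298 + 139·3.1699 = 738.6161 ms.
Difference = 576.0000 − 738.6161 = -162.6161 ≈ -162.6 ms.

-162.6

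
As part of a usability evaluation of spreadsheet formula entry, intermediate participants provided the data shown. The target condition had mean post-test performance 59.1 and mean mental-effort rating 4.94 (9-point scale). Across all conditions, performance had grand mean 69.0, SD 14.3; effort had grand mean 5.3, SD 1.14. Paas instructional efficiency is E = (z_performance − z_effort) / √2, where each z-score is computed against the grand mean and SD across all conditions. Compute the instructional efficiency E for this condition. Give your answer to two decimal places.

-0.27

z_performance = (59.1 − 69.0) / 14.3 = -9.9000 / 14.3 = -0.6923.
z_effort = (4.94 − 5.3) / 1.14 = -0.3600 / 1.14 = -0.3158.
z_P − z_E = -0.6923 − (-0.3158) = -0.3765.
E = -0.3765 / √2 = -0.3765 / 1.41421 = -0.2662 ≈ -0.27.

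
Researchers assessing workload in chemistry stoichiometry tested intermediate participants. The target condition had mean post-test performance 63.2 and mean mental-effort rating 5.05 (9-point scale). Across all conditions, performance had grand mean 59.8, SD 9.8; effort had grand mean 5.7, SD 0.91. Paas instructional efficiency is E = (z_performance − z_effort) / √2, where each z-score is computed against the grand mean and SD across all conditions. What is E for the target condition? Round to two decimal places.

0.75

z_performance = (63.2 − 59.8) / 9.8 = 3.4000 / 9.8 = 0.3469.
z_effort = (5.05 − 5.7) / 0.91 = -0.6500 / 0.91 = -0.7143.
z_P − z_E = 0.3469 − (-0.7143) = 1.0612.
E = 1.0612 / √2 = 1.0612 / 1.41421 = 0.7504 ≈ 0.75.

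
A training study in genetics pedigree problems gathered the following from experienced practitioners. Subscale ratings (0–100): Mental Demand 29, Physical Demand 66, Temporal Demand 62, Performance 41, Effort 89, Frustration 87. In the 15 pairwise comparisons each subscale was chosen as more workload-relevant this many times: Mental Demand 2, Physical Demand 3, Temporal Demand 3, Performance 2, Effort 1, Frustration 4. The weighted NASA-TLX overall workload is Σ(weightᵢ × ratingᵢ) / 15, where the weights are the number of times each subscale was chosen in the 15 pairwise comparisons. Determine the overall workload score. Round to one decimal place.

64.1

The tallies are the weights (they sum to 15).
Weighted sum = 2·29 + 3·66 + 3·62 + 2·41 + 1·89 + 4·87
            = 58 + 198 + 186 + 82 + 89 + 348 = 961.
Overall workload = 961 / 15 = 64.0667 ≈ 64.1.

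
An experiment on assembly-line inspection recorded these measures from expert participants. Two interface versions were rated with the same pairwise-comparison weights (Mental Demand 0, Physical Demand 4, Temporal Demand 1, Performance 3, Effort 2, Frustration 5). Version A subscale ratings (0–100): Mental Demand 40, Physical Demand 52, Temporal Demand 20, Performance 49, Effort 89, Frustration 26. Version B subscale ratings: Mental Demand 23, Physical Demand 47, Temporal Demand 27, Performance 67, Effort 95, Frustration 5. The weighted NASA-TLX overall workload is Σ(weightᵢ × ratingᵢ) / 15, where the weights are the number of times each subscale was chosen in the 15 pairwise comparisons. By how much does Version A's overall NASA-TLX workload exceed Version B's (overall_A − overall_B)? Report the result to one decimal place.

Version A weighted sum = 0·40 + 4·52 + 1·20 + 3·49 + 2·89 + 5·26 = 0 + 208 + 20 + 147 + 178 + 130 = 683; overall_A = 683/15 = 45.5333.
Version B weighted sum = 0·23 + 4·47 + 1·27 + 3·67 + 2·95 + 5·5 = 0 + 188 + 27 + 201 + 190 + 25 = 631; overall_B = 631/15 = 42.0667.
Difference = 45.5333 − 42.0667 = 3.4666 ≈ 3.5.

3.5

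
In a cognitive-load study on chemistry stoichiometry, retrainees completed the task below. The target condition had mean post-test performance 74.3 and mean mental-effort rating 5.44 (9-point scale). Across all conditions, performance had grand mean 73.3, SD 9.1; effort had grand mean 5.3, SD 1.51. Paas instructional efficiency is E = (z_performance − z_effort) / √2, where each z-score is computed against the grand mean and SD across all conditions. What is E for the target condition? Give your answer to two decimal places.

0.01

z_performance = (74.3 − 73.3) / 9.1 = 1.0000 / 9.1 = 0.1099.
z_effort = (5.44 − 5.3) / 1.51 = 0.1400 / 1.51 = 0.0927.
z_P − z_E = 0.1099 − 0.0927 = 0.0172.
E = 0.0172 / √2 = 0.0172 / 1.41421 = 0.0122 ≈ 0.01.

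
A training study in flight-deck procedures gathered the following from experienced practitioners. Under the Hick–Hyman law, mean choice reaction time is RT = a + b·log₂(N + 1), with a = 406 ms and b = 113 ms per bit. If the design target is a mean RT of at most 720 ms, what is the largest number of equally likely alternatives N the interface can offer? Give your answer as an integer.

5

Set 406 + 113·log₂(N + 1) ≤ 720.
log₂(N + 1) ≤ (720 − 406) / 113 = 2.7788.
N + 1 ≤ 2^2.7788 = 6.8628.
N ≤ 5.8628, so the largest integer N is 5.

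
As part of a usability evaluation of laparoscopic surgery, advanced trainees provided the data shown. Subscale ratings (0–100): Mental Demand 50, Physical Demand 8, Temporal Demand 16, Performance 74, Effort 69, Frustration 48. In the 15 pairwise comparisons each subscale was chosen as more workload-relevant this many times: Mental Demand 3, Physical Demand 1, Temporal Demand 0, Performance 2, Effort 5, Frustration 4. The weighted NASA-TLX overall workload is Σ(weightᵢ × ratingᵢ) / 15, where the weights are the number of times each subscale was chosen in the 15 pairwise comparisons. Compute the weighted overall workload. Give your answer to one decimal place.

56.2

The tallies are the weights (they sum to 15).
Weighted sum = 3·50 + 1·8 + 0·16 + 2·74 + 5·69 + 4·48
            = 150 + 8 + 0 + 148 + 345 + 192 = 843.
Overall workload = 843 / 15 = 56.2000 ≈ 56.2.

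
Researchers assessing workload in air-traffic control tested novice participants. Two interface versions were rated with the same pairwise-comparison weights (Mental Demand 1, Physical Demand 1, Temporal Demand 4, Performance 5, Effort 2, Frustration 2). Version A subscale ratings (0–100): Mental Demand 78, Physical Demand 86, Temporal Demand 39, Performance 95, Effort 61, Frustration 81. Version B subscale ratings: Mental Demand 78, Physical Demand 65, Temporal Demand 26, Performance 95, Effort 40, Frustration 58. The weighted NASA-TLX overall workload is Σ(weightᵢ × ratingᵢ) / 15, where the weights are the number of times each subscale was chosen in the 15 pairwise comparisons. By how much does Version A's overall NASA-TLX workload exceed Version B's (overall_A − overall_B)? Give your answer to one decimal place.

10.7

Version A weighted sum = 1·78 + 1·86 + 4·39 + 5·95 + 2·61 + 2·81 = 78 + 86 + 156 + 475 + 122 + 162 = 1079; overall_A = 1079/15 = 71.9333.
Version B weighted sum = 1·78 + 1·65 + 4·26 + 5·95 + 2·40 + 2·58 = 78 + 65 + 104 + 475 + 80 + 116 = 918; overall_B = 918/15 = 61.2000.
Difference = 71.9333 − 61.2000 = 10.7333 ≈ 10.7.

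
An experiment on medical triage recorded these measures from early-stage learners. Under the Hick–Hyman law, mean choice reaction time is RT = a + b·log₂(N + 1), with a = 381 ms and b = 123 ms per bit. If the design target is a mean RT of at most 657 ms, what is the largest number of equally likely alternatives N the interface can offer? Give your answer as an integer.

3

Set 381 + 123·log₂(N + 1) ≤ 657.
log₂(N + 1) ≤ (657 − 381) / 123 = 2.2439.
N + 1 ≤ 2^2.2439 = 4.7368.
N ≤ 3.7368, so the largest integer N is 3.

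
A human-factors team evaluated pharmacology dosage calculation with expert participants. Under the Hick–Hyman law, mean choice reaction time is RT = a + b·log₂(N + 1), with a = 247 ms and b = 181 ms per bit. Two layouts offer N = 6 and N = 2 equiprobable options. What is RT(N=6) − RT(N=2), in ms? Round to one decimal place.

221.3

RT(6) = 247 + 181·log₂(7) = 247 + 181·2.8074 = 755.1394 ms.
RT(2) = 247 + 181·log₂(3) = 247 + 181·1.5850 = 533.8850 ms.
Difference = 755.1394 − 533.8850 = 221.2544 ≈ 221.3 ms.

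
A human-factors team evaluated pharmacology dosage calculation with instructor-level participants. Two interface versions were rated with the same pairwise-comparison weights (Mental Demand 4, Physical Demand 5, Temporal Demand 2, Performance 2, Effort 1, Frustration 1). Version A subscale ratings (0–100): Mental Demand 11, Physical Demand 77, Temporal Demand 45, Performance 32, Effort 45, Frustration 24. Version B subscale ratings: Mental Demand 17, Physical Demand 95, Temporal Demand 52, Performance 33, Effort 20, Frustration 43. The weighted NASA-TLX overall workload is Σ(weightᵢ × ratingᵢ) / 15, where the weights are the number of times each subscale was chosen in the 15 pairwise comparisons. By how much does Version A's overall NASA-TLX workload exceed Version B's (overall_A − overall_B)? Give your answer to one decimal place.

Version A weighted sum = 4·11 + 5·77 + 2·45 + 2·32 + 1·45 + 1·24 = 44 + 385 + 90 + 64 + 45 + 24 = 652; overall_A = 652/15 = 43.4667.
Version B weighted sum = 4·17 + 5·95 + 2·52 + 2·33 + 1·20 + 1·43 = 68 + 475 + 104 + 66 + 20 + 43 = 776; overall_B = 776/15 = 51.7333.
Difference = 43.4667 − 51.7333 = -8.2666 ≈ -8.3.

-8.3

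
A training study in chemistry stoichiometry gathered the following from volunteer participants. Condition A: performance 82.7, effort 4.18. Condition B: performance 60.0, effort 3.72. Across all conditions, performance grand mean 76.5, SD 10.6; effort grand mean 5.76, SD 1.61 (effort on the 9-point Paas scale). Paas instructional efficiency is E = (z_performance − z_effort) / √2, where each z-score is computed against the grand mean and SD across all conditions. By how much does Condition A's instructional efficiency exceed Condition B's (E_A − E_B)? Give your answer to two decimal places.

1.31

Condition A: z_P = (82.7 − 76.5)/10.6 = 0.5849; z_E = (4.18 − 5.76)/1.61 = -0.9814; E_A = (0.5849 − (-0.9814))/√2 = 1.1075.
Condition B: z_P = (60.0 − 76.5)/10.6 = -1.5566; z_E = (3.72 − 5.76)/1.61 = -1.2671; E_B = (-1.5566 − (-1.2671))/√2 = -0.2047.
E_A − E_B = 1.1075 − (-0.2047) = 1.3122 ≈ 1.31.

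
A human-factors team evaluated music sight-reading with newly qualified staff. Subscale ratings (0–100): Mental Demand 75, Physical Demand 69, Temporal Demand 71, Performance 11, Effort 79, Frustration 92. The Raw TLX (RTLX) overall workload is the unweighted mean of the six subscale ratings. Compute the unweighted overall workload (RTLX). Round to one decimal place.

66.2

Sum of ratings = 75 + 69 + 71 + 11 + 79 + 92 = 397.
RTLX = 397 / 6 = 66.1667 ≈ 66.2.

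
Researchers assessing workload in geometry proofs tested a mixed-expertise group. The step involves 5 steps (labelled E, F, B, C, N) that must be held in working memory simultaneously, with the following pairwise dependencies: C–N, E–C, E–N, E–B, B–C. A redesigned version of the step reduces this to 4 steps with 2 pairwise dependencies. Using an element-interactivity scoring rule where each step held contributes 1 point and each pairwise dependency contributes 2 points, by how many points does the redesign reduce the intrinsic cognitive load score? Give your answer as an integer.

Original: 5 × 1 + 5 × 2 = 5 + 10 = 15.
Redesigned: 4 × 1 + 2 × 2 = 4 + 4 = 8.
Reduction = 15 − 8 = 7.

7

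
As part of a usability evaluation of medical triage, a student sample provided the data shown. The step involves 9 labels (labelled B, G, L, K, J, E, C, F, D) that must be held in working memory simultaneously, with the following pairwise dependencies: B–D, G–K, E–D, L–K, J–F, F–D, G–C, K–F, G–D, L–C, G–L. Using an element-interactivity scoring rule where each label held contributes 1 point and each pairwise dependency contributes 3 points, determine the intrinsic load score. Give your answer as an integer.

42

Count of labels held simultaneously: 9.
Count of pairwise dependencies listed: 11.
Element contribution: 9 × 1 = 9.
Interaction contribution: 11 × 3 = 33.
Intrinsic load = 9 + 33 = 42.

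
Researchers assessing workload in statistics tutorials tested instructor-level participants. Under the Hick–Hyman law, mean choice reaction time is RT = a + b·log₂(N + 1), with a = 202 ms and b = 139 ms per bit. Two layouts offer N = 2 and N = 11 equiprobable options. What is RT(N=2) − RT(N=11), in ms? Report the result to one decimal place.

RT(2) = 202 + 139·log₂(3) = 202 + 139·1.5850 = 422.3150 ms.
RT(11) = 202 + 139·log₂(12) = 202 + 139·3.5850 = 700.3150 ms.
Difference = 422.3150 − 700.3150 = -278.0000 ≈ -278.0 ms.

-278.0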